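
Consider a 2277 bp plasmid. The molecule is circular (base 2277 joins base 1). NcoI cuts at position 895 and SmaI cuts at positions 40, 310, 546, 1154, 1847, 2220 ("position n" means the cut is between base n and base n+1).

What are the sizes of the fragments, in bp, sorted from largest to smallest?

693, 373, 349, 270, 259, 236, 97 bp

Combined cut positions (sorted): 40, 310, 546, 895, 1154, 1847, 2220.
Circular molecule, 7 cuts → 7 fragments:
  310 − 40 = 270 bp
  546 − 310 = 236 bp
  895 − 546 = 349 bp
  1154 − 895 = 259 bp
  1847 − 1154 = 693 bp
  2220 − 1847 = 373 bp
  wrap: 2277 − 2220 + 40 = 97 bp
Sorted largest to smallest: 693, 373, 349, 270, 259, 236, 97 bp.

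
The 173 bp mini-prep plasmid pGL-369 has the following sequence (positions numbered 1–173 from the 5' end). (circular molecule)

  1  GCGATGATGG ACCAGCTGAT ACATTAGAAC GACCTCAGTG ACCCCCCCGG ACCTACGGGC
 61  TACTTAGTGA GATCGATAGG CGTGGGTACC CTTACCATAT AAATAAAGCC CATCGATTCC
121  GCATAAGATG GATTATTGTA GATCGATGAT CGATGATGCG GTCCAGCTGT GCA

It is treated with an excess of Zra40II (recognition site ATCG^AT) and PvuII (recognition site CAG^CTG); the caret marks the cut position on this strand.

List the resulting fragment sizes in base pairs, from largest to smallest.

Zra40II sites (ATCGAT) start at positions 72, 112, 142, 149.
Zra40II cuts after base 4 of each site, so after positions 75, 115, 145, 152.
PvuII sites (CAGCTG) start at positions 13, 164.
PvuII cuts after base 3 of each site, so after positions 15, 166.
Combined cut positions: 15, 75, 115, 145, 152, 166.
Circular molecule, 6 cuts → 6 fragments:
  16–75 → 60 bp
  76–115 → 40 bp
  116–145 → 30 bp
  146–152 → 7 bp
  153–166 → 14 bp
  167–173 then 1–15 → 7 + 15 = 22 bp
Sorted largest to smallest: 60, 40, 30, 22, 14, 7 bp.

60, 40, 30, 22, 14, 7 bp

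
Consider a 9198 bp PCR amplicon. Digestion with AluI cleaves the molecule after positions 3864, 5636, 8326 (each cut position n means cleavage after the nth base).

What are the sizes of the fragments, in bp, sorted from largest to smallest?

Linear molecule, 3 cuts → 4 fragments:
  3864 − 0 = 3864 bp
  5636 − 3864 = 1772 bp
  8326 − 5636 = 2690 bp
  9198 − 8326 = 872 bp
Sorted largest to smallest: 3864, 2690, 1772, 872 bp.

3864, 2690, 1772, 872 bp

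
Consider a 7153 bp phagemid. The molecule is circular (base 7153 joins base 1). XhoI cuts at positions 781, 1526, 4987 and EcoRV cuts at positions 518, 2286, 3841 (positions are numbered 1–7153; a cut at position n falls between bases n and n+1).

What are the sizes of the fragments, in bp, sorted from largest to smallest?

2684, 1555, 1146, 760, 745, 263 bp

Combined cut positions (sorted): 518, 781, 1526, 2286, 3841, 4987.
Circular molecule, 6 cuts → 6 fragments:
  781 − 518 = 263 bp
  1526 − 781 = 745 bp
  2286 − 1526 = 760 bp
  3841 − 2286 = 1555 bp
  4987 − 3841 = 1146 bp
  wrap: 7153 − 4987 + 518 = 2684 bp
Sorted largest to smallest: 2684, 1555, 1146, 760, 745, 263 bp.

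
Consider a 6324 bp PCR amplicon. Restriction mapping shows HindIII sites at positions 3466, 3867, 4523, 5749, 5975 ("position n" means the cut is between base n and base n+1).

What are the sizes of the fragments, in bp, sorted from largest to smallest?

3466, 1226, 656, 401, 349, 226 bp

Linear molecule, 5 cuts → 6 fragments:
  3466 − 0 = 3466 bp
  3867 − 3466 = 401 bp
  4523 − 3867 = 656 bp
  5749 − 4523 = 1226 bp
  5975 − 5749 = 226 bp
  6324 − 5975 = 349 bp
Sorted largest to smallest: 3466, 1226, 656, 401, 349, 226 bp.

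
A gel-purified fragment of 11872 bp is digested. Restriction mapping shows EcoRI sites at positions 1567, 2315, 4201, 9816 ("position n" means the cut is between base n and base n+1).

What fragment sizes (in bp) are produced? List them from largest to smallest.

5615, 2056, 1886, 1567, 748 bp

Linear molecule, 4 cuts → 5 fragments:
  1567 − 0 = 1567 bp
  2315 − 1567 = 748 bp
  4201 − 2315 = 1886 bp
  9816 − 4201 = 5615 bp
  11872 − 9816 = 2056 bp
Sorted largest to smallest: 5615, 2056, 1886, 1567, 748 bp.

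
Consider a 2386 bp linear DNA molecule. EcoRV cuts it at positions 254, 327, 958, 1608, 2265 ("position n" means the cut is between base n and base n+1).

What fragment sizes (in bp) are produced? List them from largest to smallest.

657, 650, 631, 254, 121, 73 bp

Linear molecule, 5 cuts → 6 fragments:
  254 − 0 = 254 bp
  327 − 254 = 73 bp
  958 − 327 = 631 bp
  1608 − 958 = 650 bp
  2265 − 1608 = 657 bp
  2386 − 2265 = 121 bp
Sorted largest to smallest: 657, 650, 631, 254, 121, 73 bp.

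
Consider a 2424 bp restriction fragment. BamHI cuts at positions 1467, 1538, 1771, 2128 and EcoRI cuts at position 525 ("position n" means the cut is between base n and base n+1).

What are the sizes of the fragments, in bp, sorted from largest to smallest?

942, 525, 357, 296, 233, 71 bp

Combined cut positions (sorted): 525, 1467, 1538, 1771, 2128.
Linear molecule, 5 cuts → 6 fragments:
  525 − 0 = 525 bp
  1467 − 525 = 942 bp
  1538 − 1467 = 71 bp
  1771 − 1538 = 233 bp
  2128 − 1771 = 357 bp
  2424 − 2128 = 296 bp
Sorted largest to smallest: 942, 525, 357, 296, 233, 71 bp.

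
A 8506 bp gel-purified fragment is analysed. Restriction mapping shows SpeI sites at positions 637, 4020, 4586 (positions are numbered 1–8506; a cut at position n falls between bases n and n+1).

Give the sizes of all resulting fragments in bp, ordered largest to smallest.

Linear molecule, 3 cuts → 4 fragments:
  637 − 0 = 637 bp
  4020 − 637 = 3383 bp
  4586 − 4020 = 566 bp
  8506 − 4586 = 3920 bp
Sorted largest to smallest: 3920, 3383, 637, 566 bp.

3920, 3383, 637, 566 bp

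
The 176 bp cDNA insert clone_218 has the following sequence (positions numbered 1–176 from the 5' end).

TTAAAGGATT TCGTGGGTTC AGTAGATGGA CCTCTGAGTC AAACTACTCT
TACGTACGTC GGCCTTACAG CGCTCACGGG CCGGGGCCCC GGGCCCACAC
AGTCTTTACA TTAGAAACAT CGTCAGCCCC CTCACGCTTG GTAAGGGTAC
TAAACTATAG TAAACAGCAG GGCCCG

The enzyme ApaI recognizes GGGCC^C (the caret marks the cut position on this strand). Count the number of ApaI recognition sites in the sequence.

GGGCCC occurs starting at positions 84, 91, 170.
ApaI cuts at 3 sites.

3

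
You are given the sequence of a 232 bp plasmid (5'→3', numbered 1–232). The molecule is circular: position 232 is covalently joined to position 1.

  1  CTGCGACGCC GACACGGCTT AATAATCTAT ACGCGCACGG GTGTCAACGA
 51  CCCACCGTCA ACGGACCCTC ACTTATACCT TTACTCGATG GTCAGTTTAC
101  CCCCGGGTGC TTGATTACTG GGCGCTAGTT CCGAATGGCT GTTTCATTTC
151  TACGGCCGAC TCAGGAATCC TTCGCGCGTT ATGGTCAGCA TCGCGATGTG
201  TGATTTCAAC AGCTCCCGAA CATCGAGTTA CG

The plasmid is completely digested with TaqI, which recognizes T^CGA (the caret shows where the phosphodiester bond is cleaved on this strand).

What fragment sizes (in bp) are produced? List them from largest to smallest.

138, 94 bp

TaqI sites (TCGA) start at positions 85, 223.
TaqI cuts after the first base of each site, so after positions 85, 223.
Circular molecule, 2 cuts → 2 fragments:
  86–223 → 138 bp
  224–232 then 1–85 → 9 + 85 = 94 bp
Sorted largest to smallest: 138, 94 bp.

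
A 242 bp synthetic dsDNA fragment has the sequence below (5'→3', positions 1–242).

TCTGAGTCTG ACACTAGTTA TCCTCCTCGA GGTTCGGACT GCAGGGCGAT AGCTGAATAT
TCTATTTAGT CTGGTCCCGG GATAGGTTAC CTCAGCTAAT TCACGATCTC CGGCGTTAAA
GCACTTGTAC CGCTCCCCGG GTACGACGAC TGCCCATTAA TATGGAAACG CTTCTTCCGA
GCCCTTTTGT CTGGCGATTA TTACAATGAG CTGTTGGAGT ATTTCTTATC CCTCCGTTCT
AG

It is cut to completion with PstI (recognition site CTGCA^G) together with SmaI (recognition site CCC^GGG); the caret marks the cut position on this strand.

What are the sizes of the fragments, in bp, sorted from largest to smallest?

104, 60, 43, 35 bp

The PstI site (CTGCAG) starts at position 39.
PstI cuts after base 5 of each site (before the last base), so after position 43.
SmaI sites (CCCGGG) start at positions 76, 136.
SmaI cuts after base 3 of each site, so after positions 78, 138.
Combined cut positions: 43, 78, 138.
Linear molecule, 3 cuts → 4 fragments:
  1–43 → 43 bp
  44–78 → 35 bp
  79–138 → 60 bp
  139–242 → 104 bp
Sorted largest to smallest: 104, 60, 43, 35 bp.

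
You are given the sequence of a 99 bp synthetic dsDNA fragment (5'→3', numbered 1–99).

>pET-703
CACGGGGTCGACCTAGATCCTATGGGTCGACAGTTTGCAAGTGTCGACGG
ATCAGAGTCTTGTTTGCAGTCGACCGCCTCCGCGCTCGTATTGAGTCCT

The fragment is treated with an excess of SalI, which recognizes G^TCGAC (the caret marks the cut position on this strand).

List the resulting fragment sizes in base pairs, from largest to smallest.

SalI sites (GTCGAC) start at positions 7, 26, 43, 69.
SalI cuts after the first base of each site, so after positions 7, 26, 43, 69.
Linear molecule, 4 cuts → 5 fragments:
  1–7 → 7 bp
  8–26 → 19 bp
  27–43 → 17 bp
  44–69 → 26 bp
  70–99 → 30 bp
Sorted largest to smallest: 30, 26, 19, 17, 7 bp.

30, 26, 19, 17, 7 bp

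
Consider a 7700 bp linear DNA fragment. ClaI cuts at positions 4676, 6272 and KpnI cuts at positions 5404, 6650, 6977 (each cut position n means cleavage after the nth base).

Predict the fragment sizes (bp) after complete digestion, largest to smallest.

4676, 868, 728, 723, 378, 327 bp

Combined cut positions (sorted): 4676, 5404, 6272, 6650, 6977.
Linear molecule, 5 cuts → 6 fragments:
  4676 − 0 = 4676 bp
  5404 − 4676 = 728 bp
  6272 − 5404 = 868 bp
  6650 − 6272 = 378 bp
  6977 − 6650 = 327 bp
  7700 − 6977 = 723 bp
Sorted largest to smallest: 4676, 868, 728, 723, 378, 327 bp.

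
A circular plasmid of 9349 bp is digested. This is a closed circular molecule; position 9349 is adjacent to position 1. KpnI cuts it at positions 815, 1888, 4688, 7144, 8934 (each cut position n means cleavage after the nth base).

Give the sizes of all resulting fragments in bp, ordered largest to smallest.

Circular molecule, 5 cuts → 5 fragments:
  1888 − 815 = 1073 bp
  4688 − 1888 = 2800 bp
  7144 − 4688 = 2456 bp
  8934 − 7144 = 1790 bp
  wrap: 9349 − 8934 + 815 = 1230 bp
Sorted largest to smallest: 2800, 2456, 1790, 1230, 1073 bp.

2800, 2456, 1790, 1230, 1073 bp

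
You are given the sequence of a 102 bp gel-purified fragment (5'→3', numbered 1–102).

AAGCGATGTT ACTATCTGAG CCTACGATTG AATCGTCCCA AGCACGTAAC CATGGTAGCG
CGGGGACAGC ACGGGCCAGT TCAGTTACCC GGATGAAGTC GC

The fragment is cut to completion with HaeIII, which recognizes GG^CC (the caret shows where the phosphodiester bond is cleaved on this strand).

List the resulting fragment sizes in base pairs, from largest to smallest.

75, 27 bp

The HaeIII site (GGCC) starts at position 74.
HaeIII cuts after base 2 of each site, so after position 75.
Linear molecule, 1 cut → 2 fragments:
  1–75 → 75 bp
  76–102 → 27 bp
Sorted largest to smallest: 75, 27 bp.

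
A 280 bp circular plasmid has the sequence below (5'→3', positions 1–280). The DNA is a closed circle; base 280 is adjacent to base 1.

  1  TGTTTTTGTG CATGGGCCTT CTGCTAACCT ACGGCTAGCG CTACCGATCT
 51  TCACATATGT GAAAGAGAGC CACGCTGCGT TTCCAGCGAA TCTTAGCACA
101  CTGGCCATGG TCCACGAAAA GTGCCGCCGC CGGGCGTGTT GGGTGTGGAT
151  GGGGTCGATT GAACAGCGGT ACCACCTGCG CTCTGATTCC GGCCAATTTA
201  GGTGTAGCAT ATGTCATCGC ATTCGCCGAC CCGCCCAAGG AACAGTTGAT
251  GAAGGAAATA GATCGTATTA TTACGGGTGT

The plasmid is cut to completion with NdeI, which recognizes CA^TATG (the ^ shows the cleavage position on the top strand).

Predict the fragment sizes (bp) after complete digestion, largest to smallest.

NdeI sites (CATATG) start at positions 54, 208.
NdeI cuts after base 2 of each site, so after positions 55, 209.
Circular molecule, 2 cuts → 2 fragments:
  56–209 → 154 bp
  210–280 then 1–55 → 71 + 55 = 126 bp
Sorted largest to smallest: 154, 126 bp.

154, 126 bp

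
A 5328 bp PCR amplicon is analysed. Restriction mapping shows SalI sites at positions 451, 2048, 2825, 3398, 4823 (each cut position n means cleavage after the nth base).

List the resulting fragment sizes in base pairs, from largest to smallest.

Linear molecule, 5 cuts → 6 fragments:
  451 − 0 = 451 bp
  2048 − 451 = 1597 bp
  2825 − 2048 = 777 bp
  3398 − 2825 = 573 bp
  4823 − 3398 = 1425 bp
  5328 − 4823 = 505 bp
Sorted largest to smallest: 1597, 1425, 777, 573, 505, 451 bp.

1597, 1425, 777, 573, 505, 451 bp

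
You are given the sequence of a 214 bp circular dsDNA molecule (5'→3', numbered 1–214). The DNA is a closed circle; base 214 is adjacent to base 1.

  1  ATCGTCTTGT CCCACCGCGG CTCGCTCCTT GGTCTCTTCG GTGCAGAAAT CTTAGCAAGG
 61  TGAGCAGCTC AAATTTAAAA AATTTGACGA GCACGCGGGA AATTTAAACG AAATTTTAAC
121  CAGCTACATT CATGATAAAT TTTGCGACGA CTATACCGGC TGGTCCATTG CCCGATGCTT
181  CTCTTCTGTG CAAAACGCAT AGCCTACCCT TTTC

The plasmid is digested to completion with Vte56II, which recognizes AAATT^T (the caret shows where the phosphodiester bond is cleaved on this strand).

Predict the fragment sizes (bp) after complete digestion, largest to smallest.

148, 26, 20, 11, 9 bp

Vte56II sites (AAATTT) start at positions 71, 80, 100, 111, 137.
Vte56II cuts after base 5 of each site (before the last base), so after positions 75, 84, 104, 115, 141.
Circular molecule, 5 cuts → 5 fragments:
  76–84 → 9 bp
  85–104 → 20 bp
  105–115 → 11 bp
  116–141 → 26 bp
  142–214 then 1–75 → 73 + 75 = 148 bp
Sorted largest to smallest: 148, 26, 20, 11, 9 bp.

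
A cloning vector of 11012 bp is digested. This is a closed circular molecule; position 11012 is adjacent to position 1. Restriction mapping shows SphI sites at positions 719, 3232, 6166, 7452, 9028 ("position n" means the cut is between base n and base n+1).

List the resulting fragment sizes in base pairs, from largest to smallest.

2934, 2703, 2513, 1576, 1286 bp

Circular molecule, 5 cuts → 5 fragments:
  3232 − 719 = 2513 bp
  6166 − 3232 = 2934 bp
  7452 − 6166 = 1286 bp
  9028 − 7452 = 1576 bp
  wrap: 11012 − 9028 + 719 = 2703 bp
Sorted largest to smallest: 2934, 2703, 2513, 1576, 1286 bp.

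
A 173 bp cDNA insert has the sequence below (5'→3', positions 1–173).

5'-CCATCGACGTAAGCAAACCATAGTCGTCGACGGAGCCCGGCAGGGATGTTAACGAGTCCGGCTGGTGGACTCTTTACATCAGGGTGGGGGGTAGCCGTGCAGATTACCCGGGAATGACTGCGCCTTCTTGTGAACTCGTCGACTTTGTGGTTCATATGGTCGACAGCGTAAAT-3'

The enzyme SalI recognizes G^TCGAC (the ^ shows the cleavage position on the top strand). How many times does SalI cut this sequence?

GTCGAC occurs starting at positions 26, 138, 159.
SalI cuts at 3 sites.

3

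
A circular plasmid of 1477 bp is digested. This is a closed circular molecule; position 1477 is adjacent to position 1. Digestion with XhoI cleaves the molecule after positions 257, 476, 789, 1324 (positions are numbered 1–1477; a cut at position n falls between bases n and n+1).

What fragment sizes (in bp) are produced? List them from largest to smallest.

535, 410, 313, 219 bp

Circular molecule, 4 cuts → 4 fragments:
  476 − 257 = 219 bp
  789 − 476 = 313 bp
  1324 − 789 = 535 bp
  wrap: 1477 − 1324 + 257 = 410 bp
Sorted largest to smallest: 535, 410, 313, 219 bp.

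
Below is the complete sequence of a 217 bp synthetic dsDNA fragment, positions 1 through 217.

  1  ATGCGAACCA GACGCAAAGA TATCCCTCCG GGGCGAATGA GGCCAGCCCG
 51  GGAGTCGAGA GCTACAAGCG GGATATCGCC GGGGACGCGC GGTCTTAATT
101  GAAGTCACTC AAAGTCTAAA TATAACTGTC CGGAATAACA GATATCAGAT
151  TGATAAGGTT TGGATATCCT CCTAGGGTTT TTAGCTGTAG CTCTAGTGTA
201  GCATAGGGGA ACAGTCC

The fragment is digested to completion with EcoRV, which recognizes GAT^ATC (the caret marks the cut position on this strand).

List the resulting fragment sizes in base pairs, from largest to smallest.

69, 53, 52, 22, 21 bp

EcoRV sites (GATATC) start at positions 19, 72, 141, 163.
EcoRV cuts after base 3 of each site, so after positions 21, 74, 143, 165.
Linear molecule, 4 cuts → 5 fragments:
  1–21 → 21 bp
  22–74 → 53 bp
  75–143 → 69 bp
  144–165 → 22 bp
  166–217 → 52 bp
Sorted largest to smallest: 69, 53, 52, 22, 21 bp.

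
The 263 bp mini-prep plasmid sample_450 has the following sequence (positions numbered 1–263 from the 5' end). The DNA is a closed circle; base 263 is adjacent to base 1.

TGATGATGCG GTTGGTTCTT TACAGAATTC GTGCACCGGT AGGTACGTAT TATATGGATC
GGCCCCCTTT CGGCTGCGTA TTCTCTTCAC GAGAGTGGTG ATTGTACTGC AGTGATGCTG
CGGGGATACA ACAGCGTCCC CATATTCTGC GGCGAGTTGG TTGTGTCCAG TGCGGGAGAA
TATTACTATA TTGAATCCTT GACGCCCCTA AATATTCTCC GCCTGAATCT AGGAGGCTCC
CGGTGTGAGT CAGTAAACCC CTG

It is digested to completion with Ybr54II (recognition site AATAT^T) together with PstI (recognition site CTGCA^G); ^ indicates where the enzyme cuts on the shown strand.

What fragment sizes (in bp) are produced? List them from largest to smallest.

159, 72, 32 bp

Ybr54II sites (AATATT) start at positions 179, 211.
Ybr54II cuts after base 5 of each site (before the last base), so after positions 183, 215.
The PstI site (CTGCAG) starts at position 107.
PstI cuts after base 5 of each site (before the last base), so after position 111.
Combined cut positions: 111, 183, 215.
Circular molecule, 3 cuts → 3 fragments:
  112–183 → 72 bp
  184–215 → 32 bp
  216–263 then 1–111 → 48 + 111 = 159 bp
Sorted largest to smallest: 159, 72, 32 bp.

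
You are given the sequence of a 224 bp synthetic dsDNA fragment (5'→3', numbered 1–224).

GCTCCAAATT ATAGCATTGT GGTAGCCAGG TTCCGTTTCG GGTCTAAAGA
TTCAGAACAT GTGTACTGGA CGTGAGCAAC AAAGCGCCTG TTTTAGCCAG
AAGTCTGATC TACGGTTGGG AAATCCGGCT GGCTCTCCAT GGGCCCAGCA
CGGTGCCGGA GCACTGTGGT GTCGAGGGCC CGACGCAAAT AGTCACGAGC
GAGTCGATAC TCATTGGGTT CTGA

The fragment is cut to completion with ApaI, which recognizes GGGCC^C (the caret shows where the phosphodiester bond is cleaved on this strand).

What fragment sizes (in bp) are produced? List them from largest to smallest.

ApaI sites (GGGCCC) start at positions 141, 176.
ApaI cuts after base 5 of each site (before the last base), so after positions 145, 180.
Linear molecule, 2 cuts → 3 fragments:
  1–145 → 145 bp
  146–180 → 35 bp
  181–224 → 44 bp
Sorted largest to smallest: 145, 44, 35 bp.

145, 44, 35 bp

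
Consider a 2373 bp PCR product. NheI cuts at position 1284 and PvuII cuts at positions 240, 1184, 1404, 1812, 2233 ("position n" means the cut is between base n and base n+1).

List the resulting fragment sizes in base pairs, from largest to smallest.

944, 421, 408, 240, 140, 120, 100 bp

Combined cut positions (sorted): 240, 1184, 1284, 1404, 1812, 2233.
Linear molecule, 6 cuts → 7 fragments:
  240 − 0 = 240 bp
  1184 − 240 = 944 bp
  1284 − 1184 = 100 bp
  1404 − 1284 = 120 bp
  1812 − 1404 = 408 bp
  2233 − 1812 = 421 bp
  2373 − 2233 = 140 bp
Sorted largest to smallest: 944, 421, 408, 240, 140, 120, 100 bp.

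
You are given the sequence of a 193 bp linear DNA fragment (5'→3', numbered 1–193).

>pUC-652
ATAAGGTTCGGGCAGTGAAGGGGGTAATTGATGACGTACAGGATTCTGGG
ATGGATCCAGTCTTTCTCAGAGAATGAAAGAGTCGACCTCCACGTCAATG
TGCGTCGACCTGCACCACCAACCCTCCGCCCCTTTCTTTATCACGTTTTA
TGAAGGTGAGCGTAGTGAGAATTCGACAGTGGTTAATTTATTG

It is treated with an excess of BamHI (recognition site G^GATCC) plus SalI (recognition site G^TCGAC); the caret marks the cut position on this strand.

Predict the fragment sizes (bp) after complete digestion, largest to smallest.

The BamHI site (GGATCC) starts at position 53.
BamHI cuts after the first base of each site, so after position 53.
SalI sites (GTCGAC) start at positions 82, 104.
SalI cuts after the first base of each site, so after positions 82, 104.
Combined cut positions: 53, 82, 104.
Linear molecule, 3 cuts → 4 fragments:
  1–53 → 53 bp
  54–82 → 29 bp
  83–104 → 22 bp
  105–193 → 89 bp
Sorted largest to smallest: 89, 53, 29, 22 bp.

89, 53, 29, 22 bp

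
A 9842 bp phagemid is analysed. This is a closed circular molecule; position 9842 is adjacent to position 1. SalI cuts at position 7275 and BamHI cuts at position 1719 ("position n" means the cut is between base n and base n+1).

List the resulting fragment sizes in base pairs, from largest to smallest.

Combined cut positions (sorted): 1719, 7275.
Circular molecule, 2 cuts → 2 fragments:
  7275 − 1719 = 5556 bp
  wrap: 9842 − 7275 + 1719 = 4286 bp
Sorted largest to smallest: 5556, 4286 bp.

5556, 4286 bp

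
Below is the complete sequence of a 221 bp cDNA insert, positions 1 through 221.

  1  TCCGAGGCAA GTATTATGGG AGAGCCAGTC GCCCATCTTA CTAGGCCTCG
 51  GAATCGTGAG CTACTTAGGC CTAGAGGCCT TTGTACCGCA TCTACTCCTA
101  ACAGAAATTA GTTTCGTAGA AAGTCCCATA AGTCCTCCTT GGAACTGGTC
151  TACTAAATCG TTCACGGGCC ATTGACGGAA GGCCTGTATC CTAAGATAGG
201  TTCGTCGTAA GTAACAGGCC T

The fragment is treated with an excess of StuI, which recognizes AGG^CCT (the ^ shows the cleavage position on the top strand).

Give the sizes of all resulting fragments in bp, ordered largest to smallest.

105, 45, 36, 24, 8, 3 bp

StuI sites (AGGCCT) start at positions 43, 67, 75, 180, 216.
StuI cuts after base 3 of each site, so after positions 45, 69, 77, 182, 218.
Linear molecule, 5 cuts → 6 fragments:
  1–45 → 45 bp
  46–69 → 24 bp
  70–77 → 8 bp
  78–182 → 105 bp
  183–218 → 36 bp
  219–221 → 3 bp
Sorted largest to smallest: 105, 45, 36, 24, 8, 3 bp.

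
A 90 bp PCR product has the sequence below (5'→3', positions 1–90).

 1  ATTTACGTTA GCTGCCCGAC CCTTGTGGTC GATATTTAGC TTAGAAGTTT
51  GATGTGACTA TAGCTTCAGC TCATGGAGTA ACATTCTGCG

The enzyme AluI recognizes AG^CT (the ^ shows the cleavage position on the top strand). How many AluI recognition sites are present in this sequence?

AGCT occurs starting at positions 10, 38, 62, 68.
AluI cuts at 4 sites.

4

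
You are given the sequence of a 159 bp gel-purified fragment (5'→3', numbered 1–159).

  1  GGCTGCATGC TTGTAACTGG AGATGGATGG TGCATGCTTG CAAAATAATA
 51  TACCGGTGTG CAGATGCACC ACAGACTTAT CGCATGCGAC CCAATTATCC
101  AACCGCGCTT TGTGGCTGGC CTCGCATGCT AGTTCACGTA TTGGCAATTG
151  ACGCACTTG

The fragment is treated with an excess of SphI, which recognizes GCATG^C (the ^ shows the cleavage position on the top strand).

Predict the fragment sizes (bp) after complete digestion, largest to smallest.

SphI sites (GCATGC) start at positions 5, 32, 82, 124.
SphI cuts after base 5 of each site (before the last base), so after positions 9, 36, 86, 128.
Linear molecule, 4 cuts → 5 fragments:
  1–9 → 9 bp
  10–36 → 27 bp
  37–86 → 50 bp
  87–128 → 42 bp
  129–159 → 31 bp
Sorted largest to smallest: 50, 42, 31, 27, 9 bp.

50, 42, 31, 27, 9 bp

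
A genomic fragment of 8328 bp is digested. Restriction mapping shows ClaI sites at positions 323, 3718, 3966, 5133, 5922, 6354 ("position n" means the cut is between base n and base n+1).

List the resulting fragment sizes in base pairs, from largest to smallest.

3395, 1974, 1167, 789, 432, 323, 248 bp

Linear molecule, 6 cuts → 7 fragments:
  323 − 0 = 323 bp
  3718 − 323 = 3395 bp
  3966 − 3718 = 248 bp
  5133 − 3966 = 1167 bp
  5922 − 5133 = 789 bp
  6354 − 5922 = 432 bp
  8328 − 6354 = 1974 bp
Sorted largest to smallest: 3395, 1974, 1167, 789, 432, 323, 248 bp.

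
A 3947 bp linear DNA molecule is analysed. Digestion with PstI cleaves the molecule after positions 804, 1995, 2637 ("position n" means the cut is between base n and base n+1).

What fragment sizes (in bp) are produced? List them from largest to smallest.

Linear molecule, 3 cuts → 4 fragments:
  804 − 0 = 804 bp
  1995 − 804 = 1191 bp
  2637 − 1995 = 642 bp
  3947 − 2637 = 1310 bp
Sorted largest to smallest: 1310, 1191, 804, 642 bp.

1310, 1191, 804, 642 bp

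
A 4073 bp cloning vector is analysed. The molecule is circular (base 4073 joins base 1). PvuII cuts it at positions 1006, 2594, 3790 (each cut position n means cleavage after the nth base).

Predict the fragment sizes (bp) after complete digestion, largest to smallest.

1588, 1289, 1196 bp

Circular molecule, 3 cuts → 3 fragments:
  2594 − 1006 = 1588 bp
  3790 − 2594 = 1196 bp
  wrap: 4073 − 3790 + 1006 = 1289 bp
Sorted largest to smallest: 1588, 1289, 1196 bp.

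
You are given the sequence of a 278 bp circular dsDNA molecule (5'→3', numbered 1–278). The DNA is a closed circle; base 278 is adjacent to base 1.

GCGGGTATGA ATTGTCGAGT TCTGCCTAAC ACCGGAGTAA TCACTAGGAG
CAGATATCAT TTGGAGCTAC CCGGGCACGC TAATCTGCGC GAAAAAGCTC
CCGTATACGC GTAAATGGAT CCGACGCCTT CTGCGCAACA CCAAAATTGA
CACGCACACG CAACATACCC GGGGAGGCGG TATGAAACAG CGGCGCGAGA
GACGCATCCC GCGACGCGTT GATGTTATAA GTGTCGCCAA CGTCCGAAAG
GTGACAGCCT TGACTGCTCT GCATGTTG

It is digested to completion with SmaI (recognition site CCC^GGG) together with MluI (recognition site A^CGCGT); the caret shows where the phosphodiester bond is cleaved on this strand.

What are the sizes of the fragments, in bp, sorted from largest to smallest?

SmaI sites (CCCGGG) start at positions 70, 168.
SmaI cuts after base 3 of each site, so after positions 72, 170.
MluI sites (ACGCGT) start at positions 107, 214.
MluI cuts after the first base of each site, so after positions 107, 214.
Combined cut positions: 72, 107, 170, 214.
Circular molecule, 4 cuts → 4 fragments:
  73–107 → 35 bp
  108–170 → 63 bp
  171–214 → 44 bp
  215–278 then 1–72 → 64 + 72 = 136 bp
Sorted largest to smallest: 136, 63, 44, 35 bp.

136, 63, 44, 35 bp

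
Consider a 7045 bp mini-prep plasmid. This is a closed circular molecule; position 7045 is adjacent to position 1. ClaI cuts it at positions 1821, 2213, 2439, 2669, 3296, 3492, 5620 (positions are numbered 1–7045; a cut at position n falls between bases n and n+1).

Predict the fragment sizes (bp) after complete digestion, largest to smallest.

3246, 2128, 627, 392, 230, 226, 196 bp

Circular molecule, 7 cuts → 7 fragments:
  2213 − 1821 = 392 bp
  2439 − 2213 = 226 bp
  2669 − 2439 = 230 bp
  3296 − 2669 = 627 bp
  3492 − 3296 = 196 bp
  5620 − 3492 = 2128 bp
  wrap: 7045 − 5620 + 1821 = 3246 bp
Sorted largest to smallest: 3246, 2128, 627, 392, 230, 226, 196 bp.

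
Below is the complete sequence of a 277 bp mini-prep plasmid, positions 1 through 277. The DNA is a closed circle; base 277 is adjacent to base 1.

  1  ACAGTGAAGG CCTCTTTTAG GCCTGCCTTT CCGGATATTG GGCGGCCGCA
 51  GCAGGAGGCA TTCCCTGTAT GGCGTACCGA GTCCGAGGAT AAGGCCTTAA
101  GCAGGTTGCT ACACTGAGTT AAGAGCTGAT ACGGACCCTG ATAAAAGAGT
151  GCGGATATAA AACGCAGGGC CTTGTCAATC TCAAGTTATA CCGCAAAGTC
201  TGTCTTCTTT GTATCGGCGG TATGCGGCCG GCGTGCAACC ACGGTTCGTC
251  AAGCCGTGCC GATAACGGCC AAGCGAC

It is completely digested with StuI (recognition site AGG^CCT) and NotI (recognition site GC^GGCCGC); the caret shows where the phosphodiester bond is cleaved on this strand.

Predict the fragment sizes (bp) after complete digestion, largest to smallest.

StuI sites (AGGCCT) start at positions 8, 19, 92.
StuI cuts after base 3 of each site, so after positions 10, 21, 94.
The NotI site (GCGGCCGC) starts at position 42.
NotI cuts after base 2 of each site, so after position 43.
Combined cut positions: 10, 21, 43, 94.
Circular molecule, 4 cuts → 4 fragments:
  11–21 → 11 bp
  22–43 → 22 bp
  44–94 → 51 bp
  95–277 then 1–10 → 183 + 10 = 193 bp
Sorted largest to smallest: 193, 51, 22, 11 bp.

193, 51, 22, 11 bp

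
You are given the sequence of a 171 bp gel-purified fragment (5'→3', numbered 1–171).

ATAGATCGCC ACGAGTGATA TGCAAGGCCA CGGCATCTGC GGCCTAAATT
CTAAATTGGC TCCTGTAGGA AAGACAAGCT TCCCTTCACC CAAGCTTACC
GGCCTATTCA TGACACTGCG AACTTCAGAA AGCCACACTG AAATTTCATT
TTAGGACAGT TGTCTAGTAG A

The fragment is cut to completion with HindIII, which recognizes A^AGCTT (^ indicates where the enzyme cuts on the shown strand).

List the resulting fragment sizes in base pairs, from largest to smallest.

79, 76, 16 bp

HindIII sites (AAGCTT) start at positions 76, 92.
HindIII cuts after the first base of each site, so after positions 76, 92.
Linear molecule, 2 cuts → 3 fragments:
  1–76 → 76 bp
  77–92 → 16 bp
  93–171 → 79 bp
Sorted largest to smallest: 79, 76, 16 bp.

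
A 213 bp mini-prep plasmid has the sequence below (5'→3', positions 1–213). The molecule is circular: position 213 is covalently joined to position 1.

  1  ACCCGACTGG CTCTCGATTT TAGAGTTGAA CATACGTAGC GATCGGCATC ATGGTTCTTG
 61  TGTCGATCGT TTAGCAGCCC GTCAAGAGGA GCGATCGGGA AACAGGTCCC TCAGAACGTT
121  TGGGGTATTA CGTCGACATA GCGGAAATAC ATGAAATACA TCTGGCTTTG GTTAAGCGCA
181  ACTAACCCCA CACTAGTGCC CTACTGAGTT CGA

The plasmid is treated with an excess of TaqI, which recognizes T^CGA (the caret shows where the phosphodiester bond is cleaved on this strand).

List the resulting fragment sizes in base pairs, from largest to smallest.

77, 70, 49, 17 bp

TaqI sites (TCGA) start at positions 14, 63, 133, 210.
TaqI cuts after the first base of each site, so after positions 14, 63, 133, 210.
Circular molecule, 4 cuts → 4 fragments:
  15–63 → 49 bp
  64–133 → 70 bp
  134–210 → 77 bp
  211–213 then 1–14 → 3 + 14 = 17 bp
Sorted largest to smallest: 77, 70, 49, 17 bp.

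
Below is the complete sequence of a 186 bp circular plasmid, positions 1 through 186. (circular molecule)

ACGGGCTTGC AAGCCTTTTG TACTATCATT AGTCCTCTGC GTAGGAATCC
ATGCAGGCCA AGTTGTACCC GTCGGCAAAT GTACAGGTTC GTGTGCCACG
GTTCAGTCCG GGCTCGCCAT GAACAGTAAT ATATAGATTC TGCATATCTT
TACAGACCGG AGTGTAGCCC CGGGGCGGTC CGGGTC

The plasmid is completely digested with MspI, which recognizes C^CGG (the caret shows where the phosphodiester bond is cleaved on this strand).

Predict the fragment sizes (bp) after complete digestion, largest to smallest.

MspI sites (CCGG) start at positions 108, 157, 170, 180.
MspI cuts after the first base of each site, so after positions 108, 157, 170, 180.
Circular molecule, 4 cuts → 4 fragments:
  109–157 → 49 bp
  158–170 → 13 bp
  171–180 → 10 bp
  181–186 then 1–108 → 6 + 108 = 114 bp
Sorted largest to smallest: 114, 49, 13, 10 bp.

114, 49, 13, 10 bp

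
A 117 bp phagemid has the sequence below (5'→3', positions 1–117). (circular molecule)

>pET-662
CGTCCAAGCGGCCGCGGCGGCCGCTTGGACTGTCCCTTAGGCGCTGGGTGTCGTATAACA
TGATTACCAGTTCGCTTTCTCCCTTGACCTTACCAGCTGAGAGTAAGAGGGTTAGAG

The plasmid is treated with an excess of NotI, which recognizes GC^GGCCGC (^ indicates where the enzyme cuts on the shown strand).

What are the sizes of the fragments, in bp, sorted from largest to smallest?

NotI sites (GCGGCCGC) start at positions 8, 17.
NotI cuts after base 2 of each site, so after positions 9, 18.
Circular molecule, 2 cuts → 2 fragments:
  10–18 → 9 bp
  19–117 then 1–9 → 99 + 9 = 108 bp
Sorted largest to smallest: 108, 9 bp.

108, 9 bp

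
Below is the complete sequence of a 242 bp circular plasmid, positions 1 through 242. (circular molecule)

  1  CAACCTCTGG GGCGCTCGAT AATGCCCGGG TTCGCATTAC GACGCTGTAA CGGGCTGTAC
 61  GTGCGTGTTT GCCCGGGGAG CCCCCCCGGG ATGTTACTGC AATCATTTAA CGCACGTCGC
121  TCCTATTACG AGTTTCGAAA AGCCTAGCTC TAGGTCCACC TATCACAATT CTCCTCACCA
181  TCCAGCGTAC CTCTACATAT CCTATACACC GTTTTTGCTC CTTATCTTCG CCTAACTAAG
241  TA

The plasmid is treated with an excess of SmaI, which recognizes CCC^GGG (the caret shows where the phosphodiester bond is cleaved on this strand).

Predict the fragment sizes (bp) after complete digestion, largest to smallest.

182, 47, 13 bp

SmaI sites (CCCGGG) start at positions 25, 72, 85.
SmaI cuts after base 3 of each site, so after positions 27, 74, 87.
Circular molecule, 3 cuts → 3 fragments:
  28–74 → 47 bp
  75–87 → 13 bp
  88–242 then 1–27 → 155 + 27 = 182 bp
Sorted largest to smallest: 182, 47, 13 bp.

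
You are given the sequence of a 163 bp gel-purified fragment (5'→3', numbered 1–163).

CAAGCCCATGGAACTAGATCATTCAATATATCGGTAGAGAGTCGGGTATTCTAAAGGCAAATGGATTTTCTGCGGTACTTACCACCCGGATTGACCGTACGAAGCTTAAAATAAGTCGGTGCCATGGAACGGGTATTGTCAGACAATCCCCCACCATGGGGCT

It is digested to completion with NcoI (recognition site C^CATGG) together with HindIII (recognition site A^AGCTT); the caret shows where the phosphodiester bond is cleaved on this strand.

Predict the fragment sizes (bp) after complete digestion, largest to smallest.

NcoI sites (CCATGG) start at positions 6, 122, 154.
NcoI cuts after the first base of each site, so after positions 6, 122, 154.
The HindIII site (AAGCTT) starts at position 102.
HindIII cuts after the first base of each site, so after position 102.
Combined cut positions: 6, 102, 122, 154.
Linear molecule, 4 cuts → 5 fragments:
  1–6 → 6 bp
  7–102 → 96 bp
  103–122 → 20 bp
  123–154 → 32 bp
  155–163 → 9 bp
Sorted largest to smallest: 96, 32, 20, 9, 6 bp.

96, 32, 20, 9, 6 bp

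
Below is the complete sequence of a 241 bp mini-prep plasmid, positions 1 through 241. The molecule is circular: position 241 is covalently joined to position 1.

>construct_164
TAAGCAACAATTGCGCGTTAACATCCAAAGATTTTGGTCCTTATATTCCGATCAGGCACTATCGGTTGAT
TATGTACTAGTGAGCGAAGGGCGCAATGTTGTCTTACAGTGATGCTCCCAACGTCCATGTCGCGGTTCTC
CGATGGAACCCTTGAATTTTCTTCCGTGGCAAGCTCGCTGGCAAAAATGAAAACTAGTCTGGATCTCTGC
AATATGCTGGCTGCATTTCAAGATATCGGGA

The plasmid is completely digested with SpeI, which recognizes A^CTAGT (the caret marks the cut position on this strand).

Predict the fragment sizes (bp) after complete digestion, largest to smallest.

124, 117 bp

SpeI sites (ACTAGT) start at positions 76, 193.
SpeI cuts after the first base of each site, so after positions 76, 193.
Circular molecule, 2 cuts → 2 fragments:
  77–193 → 117 bp
  194–241 then 1–76 → 48 + 76 = 124 bp
Sorted largest to smallest: 124, 117 bp.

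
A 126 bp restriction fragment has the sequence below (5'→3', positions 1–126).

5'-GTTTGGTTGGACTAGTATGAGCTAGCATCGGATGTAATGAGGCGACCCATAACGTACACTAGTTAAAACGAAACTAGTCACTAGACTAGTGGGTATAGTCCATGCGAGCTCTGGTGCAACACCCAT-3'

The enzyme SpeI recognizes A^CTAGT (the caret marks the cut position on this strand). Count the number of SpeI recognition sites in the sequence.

4

ACTAGT occurs starting at positions 11, 58, 73, 85.
SpeI cuts at 4 sites.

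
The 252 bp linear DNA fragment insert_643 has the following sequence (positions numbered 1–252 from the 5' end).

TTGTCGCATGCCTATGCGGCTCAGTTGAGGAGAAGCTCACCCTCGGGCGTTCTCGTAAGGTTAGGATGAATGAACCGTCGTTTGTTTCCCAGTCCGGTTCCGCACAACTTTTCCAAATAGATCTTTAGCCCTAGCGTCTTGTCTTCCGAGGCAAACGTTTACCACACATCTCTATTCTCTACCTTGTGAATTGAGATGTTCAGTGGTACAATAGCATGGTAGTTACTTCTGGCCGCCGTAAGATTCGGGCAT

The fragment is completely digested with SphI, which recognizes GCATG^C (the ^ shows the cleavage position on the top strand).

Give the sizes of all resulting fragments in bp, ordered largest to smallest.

242, 10 bp

The SphI site (GCATGC) starts at position 6.
SphI cuts after base 5 of each site (before the last base), so after position 10.
Linear molecule, 1 cut → 2 fragments:
  1–10 → 10 bp
  11–252 → 242 bp
Sorted largest to smallest: 242, 10 bp.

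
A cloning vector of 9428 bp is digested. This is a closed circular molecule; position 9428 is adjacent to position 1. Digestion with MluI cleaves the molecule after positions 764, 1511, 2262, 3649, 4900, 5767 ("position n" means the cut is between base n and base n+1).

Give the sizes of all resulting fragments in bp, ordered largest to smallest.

4425, 1387, 1251, 867, 751, 747 bp

Circular molecule, 6 cuts → 6 fragments:
  1511 − 764 = 747 bp
  2262 − 1511 = 751 bp
  3649 − 2262 = 1387 bp
  4900 − 3649 = 1251 bp
  5767 − 4900 = 867 bp
  wrap: 9428 − 5767 + 764 = 4425 bp
Sorted largest to smallest: 4425, 1387, 1251, 867, 751, 747 bp.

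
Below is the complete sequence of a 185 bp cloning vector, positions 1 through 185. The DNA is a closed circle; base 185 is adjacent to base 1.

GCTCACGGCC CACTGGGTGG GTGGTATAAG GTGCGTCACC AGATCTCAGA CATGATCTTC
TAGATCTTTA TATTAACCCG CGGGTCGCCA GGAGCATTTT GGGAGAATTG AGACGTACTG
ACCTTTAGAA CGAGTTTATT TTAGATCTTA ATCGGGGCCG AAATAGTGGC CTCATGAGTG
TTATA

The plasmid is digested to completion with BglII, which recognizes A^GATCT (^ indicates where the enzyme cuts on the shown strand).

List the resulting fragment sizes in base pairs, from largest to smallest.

BglII sites (AGATCT) start at positions 41, 62, 143.
BglII cuts after the first base of each site, so after positions 41, 62, 143.
Circular molecule, 3 cuts → 3 fragments:
  42–62 → 21 bp
  63–143 → 81 bp
  144–185 then 1–41 → 42 + 41 = 83 bp
Sorted largest to smallest: 83, 81, 21 bp.

83, 81, 21 bp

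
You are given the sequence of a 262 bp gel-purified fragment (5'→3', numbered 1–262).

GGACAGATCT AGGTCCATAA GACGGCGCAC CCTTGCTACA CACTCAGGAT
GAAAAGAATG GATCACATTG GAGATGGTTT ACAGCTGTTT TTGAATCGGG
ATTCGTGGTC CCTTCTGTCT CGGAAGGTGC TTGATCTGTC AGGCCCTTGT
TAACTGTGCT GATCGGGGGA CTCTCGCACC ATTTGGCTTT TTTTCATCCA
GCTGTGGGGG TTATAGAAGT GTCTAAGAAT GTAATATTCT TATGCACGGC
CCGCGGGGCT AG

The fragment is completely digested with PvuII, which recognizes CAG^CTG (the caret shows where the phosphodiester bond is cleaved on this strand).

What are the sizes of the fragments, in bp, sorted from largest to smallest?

PvuII sites (CAGCTG) start at positions 82, 199.
PvuII cuts after base 3 of each site, so after positions 84, 201.
Linear molecule, 2 cuts → 3 fragments:
  1–84 → 84 bp
  85–201 → 117 bp
  202–262 → 61 bp
Sorted largest to smallest: 117, 84, 61 bp.

117, 84, 61 bp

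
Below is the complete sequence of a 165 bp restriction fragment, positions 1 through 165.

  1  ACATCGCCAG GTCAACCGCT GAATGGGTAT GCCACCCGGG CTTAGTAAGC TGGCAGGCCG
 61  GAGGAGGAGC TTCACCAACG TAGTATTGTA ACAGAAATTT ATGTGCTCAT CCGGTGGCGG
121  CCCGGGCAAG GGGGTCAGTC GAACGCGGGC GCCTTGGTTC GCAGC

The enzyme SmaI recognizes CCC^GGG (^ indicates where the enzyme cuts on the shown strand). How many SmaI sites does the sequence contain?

2

CCCGGG occurs starting at positions 35, 121.
SmaI cuts at 2 sites.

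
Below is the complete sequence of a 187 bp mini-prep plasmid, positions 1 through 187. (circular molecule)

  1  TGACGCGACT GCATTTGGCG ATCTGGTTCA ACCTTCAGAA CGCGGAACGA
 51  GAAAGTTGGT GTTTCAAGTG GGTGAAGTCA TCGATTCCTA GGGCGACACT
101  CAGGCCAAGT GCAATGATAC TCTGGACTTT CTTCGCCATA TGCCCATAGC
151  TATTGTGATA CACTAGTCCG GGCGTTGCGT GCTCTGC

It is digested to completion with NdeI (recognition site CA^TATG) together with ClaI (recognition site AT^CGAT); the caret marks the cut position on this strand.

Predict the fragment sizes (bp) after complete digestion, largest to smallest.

The NdeI site (CATATG) starts at position 137.
NdeI cuts after base 2 of each site, so after position 138.
The ClaI site (ATCGAT) starts at position 80.
ClaI cuts after base 2 of each site, so after position 81.
Combined cut positions: 81, 138.
Circular molecule, 2 cuts → 2 fragments:
  82–138 → 57 bp
  139–187 then 1–81 → 49 + 81 = 130 bp
Sorted largest to smallest: 130, 57 bp.

130, 57 bp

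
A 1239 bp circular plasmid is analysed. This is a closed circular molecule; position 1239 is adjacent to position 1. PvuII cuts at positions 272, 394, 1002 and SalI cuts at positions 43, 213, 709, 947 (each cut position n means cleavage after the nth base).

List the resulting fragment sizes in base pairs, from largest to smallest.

Combined cut positions (sorted): 43, 213, 272, 394, 709, 947, 1002.
Circular molecule, 7 cuts → 7 fragments:
  213 − 43 = 170 bp
  272 − 213 = 59 bp
  394 − 272 = 122 bp
  709 − 394 = 315 bp
  947 − 709 = 238 bp
  1002 − 947 = 55 bp
  wrap: 1239 − 1002 + 43 = 280 bp
Sorted largest to smallest: 315, 280, 238, 170, 122, 59, 55 bp.

315, 280, 238, 170, 122, 59, 55 bp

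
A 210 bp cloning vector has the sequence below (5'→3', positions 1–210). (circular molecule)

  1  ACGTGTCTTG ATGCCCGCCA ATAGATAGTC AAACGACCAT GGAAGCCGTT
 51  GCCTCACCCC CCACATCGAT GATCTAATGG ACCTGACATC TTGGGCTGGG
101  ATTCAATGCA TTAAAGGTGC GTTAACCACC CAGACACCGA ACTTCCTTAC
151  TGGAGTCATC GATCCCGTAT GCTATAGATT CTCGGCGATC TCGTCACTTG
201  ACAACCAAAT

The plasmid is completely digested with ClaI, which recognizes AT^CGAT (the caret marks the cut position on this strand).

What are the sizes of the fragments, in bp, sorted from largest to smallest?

117, 93 bp

ClaI sites (ATCGAT) start at positions 65, 158.
ClaI cuts after base 2 of each site, so after positions 66, 159.
Circular molecule, 2 cuts → 2 fragments:
  67–159 → 93 bp
  160–210 then 1–66 → 51 + 66 = 117 bp
Sorted largest to smallest: 117, 93 bp.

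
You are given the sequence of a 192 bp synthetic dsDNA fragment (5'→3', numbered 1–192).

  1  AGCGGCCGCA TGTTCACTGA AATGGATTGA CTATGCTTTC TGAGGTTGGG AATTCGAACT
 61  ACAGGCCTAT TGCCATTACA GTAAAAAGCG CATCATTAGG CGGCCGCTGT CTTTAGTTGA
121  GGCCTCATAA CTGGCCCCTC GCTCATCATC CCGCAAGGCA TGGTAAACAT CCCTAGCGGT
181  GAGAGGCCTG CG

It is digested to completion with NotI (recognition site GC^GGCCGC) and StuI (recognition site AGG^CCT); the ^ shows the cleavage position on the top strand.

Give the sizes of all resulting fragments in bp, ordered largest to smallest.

NotI sites (GCGGCCGC) start at positions 2, 100.
NotI cuts after base 2 of each site, so after positions 3, 101.
StuI sites (AGGCCT) start at positions 63, 120, 184.
StuI cuts after base 3 of each site, so after positions 65, 122, 186.
Combined cut positions: 3, 65, 101, 122, 186.
Linear molecule, 5 cuts → 6 fragments:
  1–3 → 3 bp
  4–65 → 62 bp
  66–101 → 36 bp
  102–122 → 21 bp
  123–186 → 64 bp
  187–192 → 6 bp
Sorted largest to smallest: 64, 62, 36, 21, 6, 3 bp.

64, 62, 36, 21, 6, 3 bp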